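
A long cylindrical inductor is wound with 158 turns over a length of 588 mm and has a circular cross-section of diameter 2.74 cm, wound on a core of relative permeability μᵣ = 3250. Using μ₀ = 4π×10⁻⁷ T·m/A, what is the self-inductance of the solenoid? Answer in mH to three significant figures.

A = π(d/2)² = π(1.370×10^-2 m)² = 5.896×10^-4 m².
For a long solenoid, L = μ₀μᵣN²A/ℓ.
L = (4π×10⁻⁷)(3250)(158)²(5.896×10^-4)/(0.588 m) = 0.1022 H.

L ≈ 102 mH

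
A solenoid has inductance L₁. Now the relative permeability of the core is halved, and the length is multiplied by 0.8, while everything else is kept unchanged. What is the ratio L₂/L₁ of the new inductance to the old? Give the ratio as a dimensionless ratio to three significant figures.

For a solenoid, L ∝ μᵣN²A/ℓ.
L₂/L₁ = (0.5) × (0.8)^-1 = 0.625.

L₂/L₁ = 0.625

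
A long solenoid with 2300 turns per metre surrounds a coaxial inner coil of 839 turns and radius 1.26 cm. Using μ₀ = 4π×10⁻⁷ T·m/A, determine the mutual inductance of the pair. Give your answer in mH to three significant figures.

The outer solenoid produces a uniform field B₁ = μ₀n₁I₁ across the inner coil,
so the flux linkage is N₂Φ = N₂B₁A₂ = μ₀n₁N₂A₂·I₁, giving M = μ₀n₁N₂A₂.
A₂ = πr² = π(1.260×10^-2 m)² = 4.988×10^-4 m².
M = (4π×10⁻⁷)(2300)(839)(4.988×10^-4) = 1.209×10^-3 H.

M ≈ 1.21 mH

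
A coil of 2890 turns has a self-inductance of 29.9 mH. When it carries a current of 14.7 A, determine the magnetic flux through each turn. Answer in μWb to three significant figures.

Φ_B ≈ 152 μWb

From L = NΦ_B/I, the flux per turn is Φ_B = LI/N.
Φ_B = (2.990×10^-2 H)(14.7 A)/2890 = 1.521×10^-4 Wb.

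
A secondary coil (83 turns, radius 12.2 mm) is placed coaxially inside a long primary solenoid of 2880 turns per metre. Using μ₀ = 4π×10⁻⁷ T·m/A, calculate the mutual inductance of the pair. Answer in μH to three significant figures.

The outer solenoid produces a uniform field B₁ = μ₀n₁I₁ across the inner coil,
so the flux linkage is N₂Φ = N₂B₁A₂ = μ₀n₁N₂A₂·I₁, giving M = μ₀n₁N₂A₂.
A₂ = πr² = π(1.220×10^-2 m)² = 4.676×10^-4 m².
M = (4π×10⁻⁷)(2880)(83)(4.676×10^-4) = 1.4046×10^-4 H.

M ≈ 140 μH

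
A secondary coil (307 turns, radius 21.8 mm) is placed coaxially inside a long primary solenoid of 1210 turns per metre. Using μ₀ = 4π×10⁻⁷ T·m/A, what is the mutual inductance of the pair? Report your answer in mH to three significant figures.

The outer solenoid produces a uniform field B₁ = μ₀n₁I₁ across the inner coil,
so the flux linkage is N₂Φ = N₂B₁A₂ = μ₀n₁N₂A₂·I₁, giving M = μ₀n₁N₂A₂.
A₂ = πr² = π(2.180×10^-2 m)² = 1.493×10^-3 m².
M = (4π×10⁻⁷)(1210)(307)(1.493×10^-3) = 6.969×10^-4 H.

M ≈ 0.697 mH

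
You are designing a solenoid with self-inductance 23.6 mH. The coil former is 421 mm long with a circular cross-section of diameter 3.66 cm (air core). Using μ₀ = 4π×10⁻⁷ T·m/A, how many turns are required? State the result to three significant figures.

A = π(d/2)² = π(1.830×10^-2 m)² = 1.052×10^-3 m².
From L = μ₀N²A/ℓ, N = √(Lℓ / (μ₀A)).
N = √[(2.360×10^-2)(0.421) / ((4π×10⁻⁷)×1.052×10^-3)] = √(7.515×10^6) ≈ 2741.4.

N ≈ 2740 turns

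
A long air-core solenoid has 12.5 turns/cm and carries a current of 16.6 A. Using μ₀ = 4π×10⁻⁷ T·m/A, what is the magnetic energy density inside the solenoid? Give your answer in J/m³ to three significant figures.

B = μ₀nI = (4π×10⁻⁷)(1.250×10^3)(16.6) = 2.608×10^-2 T.
u = B²/(2μ₀) = (2.608×10^-2)²/(2×4π×10⁻⁷) = 270.5 J/m³.

u ≈ 271 J/m³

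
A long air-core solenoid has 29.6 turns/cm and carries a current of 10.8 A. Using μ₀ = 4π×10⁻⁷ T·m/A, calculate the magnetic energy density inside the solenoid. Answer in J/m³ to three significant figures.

u ≈ 642 J/m³

B = μ₀nI = (4π×10⁻⁷)(2.960×10^3)(10.8) = 4.017×10^-2 T.
u = B²/(2μ₀) = (4.017×10^-2)²/(2×4π×10⁻⁷) = 642.1 J/m³.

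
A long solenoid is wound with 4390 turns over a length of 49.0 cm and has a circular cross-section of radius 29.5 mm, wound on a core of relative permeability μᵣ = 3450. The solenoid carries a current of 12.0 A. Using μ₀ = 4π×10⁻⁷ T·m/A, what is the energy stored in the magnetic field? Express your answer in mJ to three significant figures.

U ≈ 33600000 mJ

A = πr² = π(2.950×10^-2 m)² = 2.734×10^-3 m².
L = μ₀μᵣN²A/ℓ = (4π×10⁻⁷)(3450)(4390)²(2.734×10^-3)/(0.49) = 466.2 H.
U = ½LI² = ½(466.2)(12.0)² = 3.357×10^4 J.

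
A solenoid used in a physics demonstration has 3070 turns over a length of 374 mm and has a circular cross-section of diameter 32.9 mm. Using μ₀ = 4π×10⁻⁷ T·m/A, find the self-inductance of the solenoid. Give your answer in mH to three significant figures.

A = π(d/2)² = π(1.645×10^-2 m)² = 8.501×10^-4 m².
For a long solenoid, L = μ₀N²A/ℓ.
L = (4π×10⁻⁷)(3070)²(8.501×10^-4)/(0.374 m) = 2.692×10^-2 H.

L ≈ 26.9 mH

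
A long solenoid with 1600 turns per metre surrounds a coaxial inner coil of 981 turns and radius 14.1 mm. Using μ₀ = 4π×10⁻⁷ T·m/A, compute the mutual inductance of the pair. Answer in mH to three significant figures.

The outer solenoid produces a uniform field B₁ = μ₀n₁I₁ across the inner coil,
so the flux linkage is N₂Φ = N₂B₁A₂ = μ₀n₁N₂A₂·I₁, giving M = μ₀n₁N₂A₂.
A₂ = πr² = π(1.410×10^-2 m)² = 6.246×10^-4 m².
M = (4π×10⁻⁷)(1600)(981)(6.246×10^-4) = 1.232×10^-3 H.

M ≈ 1.23 mH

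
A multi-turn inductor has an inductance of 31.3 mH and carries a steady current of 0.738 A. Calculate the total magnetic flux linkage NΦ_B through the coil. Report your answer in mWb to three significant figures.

From L = NΦ_B/I, the flux linkage is NΦ_B = LI.
NΦ_B = (3.130×10^-2 H)(0.738 A) = 2.310×10^-2 Wb.

NΦ_B ≈ 23.1 mWb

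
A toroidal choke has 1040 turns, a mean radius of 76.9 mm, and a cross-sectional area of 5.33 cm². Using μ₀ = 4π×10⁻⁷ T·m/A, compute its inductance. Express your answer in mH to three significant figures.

For a thin toroid, L = μ₀N²A/(2πR).
L = (4π×10⁻⁷)(1040)²(5.330×10^-4) / (2π×7.690×10^-2 m) = 1.499×10^-3 H.

L ≈ 1.50 mH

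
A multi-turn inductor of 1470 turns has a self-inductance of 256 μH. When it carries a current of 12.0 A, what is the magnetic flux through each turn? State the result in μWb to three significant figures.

From L = NΦ_B/I, the flux per turn is Φ_B = LI/N.
Φ_B = (2.560×10^-4 H)(12.0 A)/1470 = 2.090×10^-6 Wb.

Φ_B ≈ 2.09 μWb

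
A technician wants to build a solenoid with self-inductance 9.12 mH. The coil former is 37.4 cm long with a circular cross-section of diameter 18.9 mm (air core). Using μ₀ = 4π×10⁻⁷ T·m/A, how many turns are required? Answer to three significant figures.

N ≈ 3110 turns

A = π(d/2)² = π(9.450×10^-3 m)² = 2.806×10^-4 m².
From L = μ₀N²A/ℓ, N = √(Lℓ / (μ₀A)).
N = √[(9.120×10^-3)(0.374) / ((4π×10⁻⁷)×2.806×10^-4)] = √(9.6748×10^6) ≈ 3110.4.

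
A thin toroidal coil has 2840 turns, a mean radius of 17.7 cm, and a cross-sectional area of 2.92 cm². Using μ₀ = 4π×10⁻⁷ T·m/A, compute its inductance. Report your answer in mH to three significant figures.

L ≈ 2.66 mH

For a thin toroid, L = μ₀N²A/(2πR).
L = (4π×10⁻⁷)(2840)²(2.920×10^-4) / (2π×0.177 m) = 2.661×10^-3 H.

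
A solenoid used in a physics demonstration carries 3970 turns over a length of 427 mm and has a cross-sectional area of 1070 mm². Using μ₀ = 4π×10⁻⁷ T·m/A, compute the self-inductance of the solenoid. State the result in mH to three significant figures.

L ≈ 49.6 mH

A = 1070 mm² = 1.070×10^-3 m².
For a long solenoid, L = μ₀N²A/ℓ.
L = (4π×10⁻⁷)(3970)²(1.070×10^-3)/(0.427 m) = 4.963×10^-2 H.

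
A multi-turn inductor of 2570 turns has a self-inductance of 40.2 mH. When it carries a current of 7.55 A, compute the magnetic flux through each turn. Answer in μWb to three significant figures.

Φ_B ≈ 118 μWb

From L = NΦ_B/I, the flux per turn is Φ_B = LI/N.
Φ_B = (4.020×10^-2 H)(7.55 A)/2570 = 1.181×10^-4 Wb.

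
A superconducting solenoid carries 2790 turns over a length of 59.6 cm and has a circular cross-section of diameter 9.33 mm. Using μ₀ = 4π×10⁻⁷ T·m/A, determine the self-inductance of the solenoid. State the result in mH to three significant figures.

L ≈ 1.12 mH

A = π(d/2)² = π(4.665×10^-3 m)² = 6.837×10^-5 m².
For a long solenoid, L = μ₀N²A/ℓ.
L = (4π×10⁻⁷)(2790)²(6.837×10^-5)/(0.596 m) = 1.122×10^-3 H.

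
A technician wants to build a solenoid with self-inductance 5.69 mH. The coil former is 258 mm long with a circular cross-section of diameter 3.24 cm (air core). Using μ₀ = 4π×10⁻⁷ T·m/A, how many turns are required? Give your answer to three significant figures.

N ≈ 1190 turns

A = π(d/2)² = π(1.620×10^-2 m)² = 8.2448×10^-4 m².
From L = μ₀N²A/ℓ, N = √(Lℓ / (μ₀A)).
N = √[(5.690×10^-3)(0.258) / ((4π×10⁻⁷)×8.2448×10^-4)] = √(1.417×10^6) ≈ 1190.3.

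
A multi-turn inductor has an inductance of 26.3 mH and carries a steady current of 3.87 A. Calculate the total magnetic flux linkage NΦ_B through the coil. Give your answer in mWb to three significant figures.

From L = NΦ_B/I, the flux linkage is NΦ_B = LI.
NΦ_B = (2.630×10^-2 H)(3.87 A) = 0.1018 Wb.

NΦ_B ≈ 102 mWb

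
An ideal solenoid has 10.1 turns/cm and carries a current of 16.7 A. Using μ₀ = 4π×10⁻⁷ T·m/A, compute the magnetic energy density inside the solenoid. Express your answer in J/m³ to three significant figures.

B = μ₀nI = (4π×10⁻⁷)(1.010×10^3)(16.7) = 2.120×10^-2 T.
u = B²/(2μ₀) = (2.120×10^-2)²/(2×4π×10⁻⁷) = 178.8 J/m³.

u ≈ 179 J/m³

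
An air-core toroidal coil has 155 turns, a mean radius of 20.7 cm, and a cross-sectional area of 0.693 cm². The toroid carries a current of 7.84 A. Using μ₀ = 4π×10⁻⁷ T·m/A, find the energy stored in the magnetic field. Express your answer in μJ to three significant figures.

U ≈ 49.4 μJ

L = μ₀N²A/(2πR) = (4π×10⁻⁷)(155)²(6.930×10^-5)/(2π×0.207) = 1.609×10^-6 H.
U = ½LI² = ½(1.609×10^-6)(7.84)² = 4.944×10^-5 J.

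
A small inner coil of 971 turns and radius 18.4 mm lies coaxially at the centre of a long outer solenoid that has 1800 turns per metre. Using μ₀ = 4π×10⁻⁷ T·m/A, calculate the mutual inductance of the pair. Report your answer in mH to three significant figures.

The outer solenoid produces a uniform field B₁ = μ₀n₁I₁ across the inner coil,
so the flux linkage is N₂Φ = N₂B₁A₂ = μ₀n₁N₂A₂·I₁, giving M = μ₀n₁N₂A₂.
A₂ = πr² = π(1.840×10^-2 m)² = 1.064×10^-3 m².
M = (4π×10⁻⁷)(1800)(971)(1.064×10^-3) = 2.336×10^-3 H.

M ≈ 2.34 mH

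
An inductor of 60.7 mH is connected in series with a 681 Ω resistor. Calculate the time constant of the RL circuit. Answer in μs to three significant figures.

τ = L/R = (6.070×10^-2 H)/(681 Ω) = 8.913×10^-5 s.

τ ≈ 89.1 μs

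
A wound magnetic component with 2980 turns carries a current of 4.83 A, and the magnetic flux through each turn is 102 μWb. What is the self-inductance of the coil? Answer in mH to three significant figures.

Self-inductance is defined by L = NΦ_B/I (flux linkage over current).
L = (2980)(1.020×10^-4 Wb)/(4.83 A) = 6.293×10^-2 H.

L ≈ 62.9 mH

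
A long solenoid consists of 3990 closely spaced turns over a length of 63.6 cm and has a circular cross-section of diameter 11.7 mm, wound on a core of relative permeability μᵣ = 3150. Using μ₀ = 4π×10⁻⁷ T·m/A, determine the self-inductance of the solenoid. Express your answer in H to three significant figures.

A = π(d/2)² = π(5.850×10^-3 m)² = 1.075×10^-4 m².
For a long solenoid, L = μ₀μᵣN²A/ℓ.
L = (4π×10⁻⁷)(3150)(3990)²(1.075×10^-4)/(0.636 m) = 10.65 H.

L ≈ 10.7 H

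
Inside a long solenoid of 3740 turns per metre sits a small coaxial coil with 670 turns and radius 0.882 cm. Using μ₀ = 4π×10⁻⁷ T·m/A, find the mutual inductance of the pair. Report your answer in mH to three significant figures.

The outer solenoid produces a uniform field B₁ = μ₀n₁I₁ across the inner coil,
so the flux linkage is N₂Φ = N₂B₁A₂ = μ₀n₁N₂A₂·I₁, giving M = μ₀n₁N₂A₂.
A₂ = πr² = π(8.820×10^-3 m)² = 2.444×10^-4 m².
M = (4π×10⁻⁷)(3740)(670)(2.444×10^-4) = 7.696×10^-4 H.

M ≈ 0.770 mH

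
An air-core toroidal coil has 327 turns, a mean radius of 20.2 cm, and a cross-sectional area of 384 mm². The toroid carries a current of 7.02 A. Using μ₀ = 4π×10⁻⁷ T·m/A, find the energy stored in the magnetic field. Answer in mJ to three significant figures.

L = μ₀N²A/(2πR) = (4π×10⁻⁷)(327)²(3.840×10^-4)/(2π×0.202) = 4.065×10^-5 H.
U = ½LI² = ½(4.065×10^-5)(7.02)² = 1.002×10^-3 J.

U ≈ 1.00 mJ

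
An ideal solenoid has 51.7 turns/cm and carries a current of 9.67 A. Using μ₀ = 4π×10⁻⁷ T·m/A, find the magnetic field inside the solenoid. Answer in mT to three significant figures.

B ≈ 62.8 mT

Inside a long solenoid, B = μ₀nI.
B = (4π×10⁻⁷)(5.170×10^3 m⁻¹)(9.67 A) = 6.282×10^-2 T.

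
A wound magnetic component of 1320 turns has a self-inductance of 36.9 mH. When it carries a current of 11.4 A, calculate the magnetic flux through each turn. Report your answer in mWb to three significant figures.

Φ_B ≈ 0.319 mWb

From L = NΦ_B/I, the flux per turn is Φ_B = LI/N.
Φ_B = (3.690×10^-2 H)(11.4 A)/1320 = 3.187×10^-4 Wb.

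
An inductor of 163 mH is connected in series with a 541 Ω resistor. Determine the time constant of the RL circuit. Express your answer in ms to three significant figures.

τ = L/R = (0.163 H)/(541 Ω) = 3.013×10^-4 s.

τ ≈ 0.301 ms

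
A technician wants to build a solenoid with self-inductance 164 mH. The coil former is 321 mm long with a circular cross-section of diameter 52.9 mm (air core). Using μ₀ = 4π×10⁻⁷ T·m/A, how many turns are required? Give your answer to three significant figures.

A = π(d/2)² = π(2.645×10^-2 m)² = 2.198×10^-3 m².
From L = μ₀N²A/ℓ, N = √(Lℓ / (μ₀A)).
N = √[(0.164)(0.321) / ((4π×10⁻⁷)×2.198×10^-3)] = √(1.906×10^7) ≈ 4365.9.

N ≈ 4370 turns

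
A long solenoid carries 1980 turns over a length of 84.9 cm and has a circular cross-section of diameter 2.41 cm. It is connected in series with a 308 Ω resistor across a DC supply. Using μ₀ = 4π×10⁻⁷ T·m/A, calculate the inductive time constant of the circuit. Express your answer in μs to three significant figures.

τ ≈ 8.59 μs

A = π(d/2)² = π(1.205×10^-2 m)² = 4.562×10^-4 m².
L = μ₀N²A/ℓ = (4π×10⁻⁷)(1980)²(4.562×10^-4)/(0.849) = 2.647×10^-3 H.
τ = L/R = (2.647×10^-3)/(308) = 8.594×10^-6 s.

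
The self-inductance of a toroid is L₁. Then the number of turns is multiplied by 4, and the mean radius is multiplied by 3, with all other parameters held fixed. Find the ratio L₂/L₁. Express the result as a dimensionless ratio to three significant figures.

For a toroid, L ∝ μᵣN²A/R.
L₂/L₁ = (4)^2 × (3)^-1 = 5.33.

L₂/L₁ = 5.33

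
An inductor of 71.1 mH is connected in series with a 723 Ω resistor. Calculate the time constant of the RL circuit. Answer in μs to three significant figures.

τ ≈ 98.3 μs

τ = L/R = (7.110×10^-2 H)/(723 Ω) = 9.834×10^-5 s.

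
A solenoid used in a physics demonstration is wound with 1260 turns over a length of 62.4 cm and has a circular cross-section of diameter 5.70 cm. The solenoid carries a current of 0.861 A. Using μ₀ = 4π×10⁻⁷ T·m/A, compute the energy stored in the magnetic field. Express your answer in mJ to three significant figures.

U ≈ 3.02 mJ

A = π(d/2)² = π(2.850×10^-2 m)² = 2.552×10^-3 m².
L = μ₀N²A/ℓ = (4π×10⁻⁷)(1260)²(2.552×10^-3)/(0.624) = 8.158×10^-3 H.
U = ½LI² = ½(8.158×10^-3)(0.861)² = 3.024×10^-3 J.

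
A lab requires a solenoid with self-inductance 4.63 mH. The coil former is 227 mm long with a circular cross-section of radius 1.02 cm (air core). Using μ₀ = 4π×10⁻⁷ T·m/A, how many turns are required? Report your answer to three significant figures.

N ≈ 1600 turns

A = πr² = π(1.020×10^-2 m)² = 3.269×10^-4 m².
From L = μ₀N²A/ℓ, N = √(Lℓ / (μ₀A)).
N = √[(4.630×10^-3)(0.227) / ((4π×10⁻⁷)×3.269×10^-4)] = √(2.559×10^6) ≈ 1599.6.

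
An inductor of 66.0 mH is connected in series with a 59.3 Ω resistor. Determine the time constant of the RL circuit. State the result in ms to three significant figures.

τ ≈ 1.11 ms

τ = L/R = (6.600×10^-2 H)/(59.3 Ω) = 1.113×10^-3 s.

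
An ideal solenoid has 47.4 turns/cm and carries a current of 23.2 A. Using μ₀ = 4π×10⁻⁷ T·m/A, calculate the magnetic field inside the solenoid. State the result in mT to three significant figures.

B ≈ 138 mT

Inside a long solenoid, B = μ₀nI.
B = (4π×10⁻⁷)(4.740×10^3 m⁻¹)(23.2 A) = 0.1382 T.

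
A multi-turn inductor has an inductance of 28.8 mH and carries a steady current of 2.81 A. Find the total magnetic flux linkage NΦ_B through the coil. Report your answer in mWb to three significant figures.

From L = NΦ_B/I, the flux linkage is NΦ_B = LI.
NΦ_B = (2.880×10^-2 H)(2.81 A) = 8.093×10^-2 Wb.

NΦ_B ≈ 80.9 mWb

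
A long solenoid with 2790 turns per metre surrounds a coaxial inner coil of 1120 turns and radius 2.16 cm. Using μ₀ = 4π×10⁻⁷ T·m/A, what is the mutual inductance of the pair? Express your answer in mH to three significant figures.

M ≈ 5.76 mH

The outer solenoid produces a uniform field B₁ = μ₀n₁I₁ across the inner coil,
so the flux linkage is N₂Φ = N₂B₁A₂ = μ₀n₁N₂A₂·I₁, giving M = μ₀n₁N₂A₂.
A₂ = πr² = π(2.160×10^-2 m)² = 1.466×10^-3 m².
M = (4π×10⁻⁷)(2790)(1120)(1.466×10^-3) = 5.756×10^-3 H.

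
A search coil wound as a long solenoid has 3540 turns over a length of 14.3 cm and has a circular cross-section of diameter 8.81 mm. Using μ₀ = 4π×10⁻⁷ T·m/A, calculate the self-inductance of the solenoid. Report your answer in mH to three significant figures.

L ≈ 6.71 mH

A = π(d/2)² = π(4.405×10^-3 m)² = 6.096×10^-5 m².
For a long solenoid, L = μ₀N²A/ℓ.
L = (4π×10⁻⁷)(3540)²(6.096×10^-5)/(0.143 m) = 6.713×10^-3 H.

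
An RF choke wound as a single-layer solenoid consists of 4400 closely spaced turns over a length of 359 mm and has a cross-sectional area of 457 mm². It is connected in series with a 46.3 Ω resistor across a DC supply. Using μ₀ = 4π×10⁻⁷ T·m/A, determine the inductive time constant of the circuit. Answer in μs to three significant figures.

τ ≈ 669 μs

A = 457 mm² = 4.570×10^-4 m².
L = μ₀N²A/ℓ = (4π×10⁻⁷)(4400)²(4.570×10^-4)/(0.359) = 3.097×10^-2 H.
τ = L/R = (3.097×10^-2)/(46.3) = 6.689×10^-4 s.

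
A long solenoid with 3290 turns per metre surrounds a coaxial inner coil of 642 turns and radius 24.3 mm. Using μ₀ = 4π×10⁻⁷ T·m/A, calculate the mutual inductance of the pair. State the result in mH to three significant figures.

The outer solenoid produces a uniform field B₁ = μ₀n₁I₁ across the inner coil,
so the flux linkage is N₂Φ = N₂B₁A₂ = μ₀n₁N₂A₂·I₁, giving M = μ₀n₁N₂A₂.
A₂ = πr² = π(2.430×10^-2 m)² = 1.855×10^-3 m².
M = (4π×10⁻⁷)(3290)(642)(1.855×10^-3) = 4.924×10^-3 H.

M ≈ 4.92 mH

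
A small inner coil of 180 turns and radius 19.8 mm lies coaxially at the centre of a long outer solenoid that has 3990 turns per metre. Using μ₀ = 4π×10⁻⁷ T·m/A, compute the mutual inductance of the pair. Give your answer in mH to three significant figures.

The outer solenoid produces a uniform field B₁ = μ₀n₁I₁ across the inner coil,
so the flux linkage is N₂Φ = N₂B₁A₂ = μ₀n₁N₂A₂·I₁, giving M = μ₀n₁N₂A₂.
A₂ = πr² = π(1.980×10^-2 m)² = 1.232×10^-3 m².
M = (4π×10⁻⁷)(3990)(180)(1.232×10^-3) = 1.112×10^-3 H.

M ≈ 1.11 mH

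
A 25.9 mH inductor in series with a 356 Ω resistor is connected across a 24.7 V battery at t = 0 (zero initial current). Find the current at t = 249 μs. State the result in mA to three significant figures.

τ = L/R = 2.590×10^-2/356 = 7.275×10^-5 s; final current I_∞ = ε/R = 24.7/356 = 6.938×10^-2 A.
I(t) = I_∞(1 − e^(−t/τ)) with t/τ = 3.423.
I = (6.938×10^-2)(1 − e^(−3.423)) = 6.712×10^-2 A.

I ≈ 67.1 mA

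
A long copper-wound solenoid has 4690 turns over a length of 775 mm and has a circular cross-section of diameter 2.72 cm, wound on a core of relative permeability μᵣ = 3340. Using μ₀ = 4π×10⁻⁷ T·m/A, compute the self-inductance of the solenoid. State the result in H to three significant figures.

A = π(d/2)² = π(1.360×10^-2 m)² = 5.811×10^-4 m².
For a long solenoid, L = μ₀μᵣN²A/ℓ.
L = (4π×10⁻⁷)(3340)(4690)²(5.811×10^-4)/(0.775 m) = 69.22 H.

L ≈ 69.2 H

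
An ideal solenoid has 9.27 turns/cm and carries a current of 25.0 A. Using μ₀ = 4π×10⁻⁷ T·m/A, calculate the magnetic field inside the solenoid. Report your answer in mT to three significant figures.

Inside a long solenoid, B = μ₀nI.
B = (4π×10⁻⁷)(927 m⁻¹)(25.0 A) = 2.912×10^-2 T.

B ≈ 29.1 mT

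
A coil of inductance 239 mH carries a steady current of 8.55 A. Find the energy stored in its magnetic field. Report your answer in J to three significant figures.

U ≈ 8.74 J

Stored magnetic energy: U = ½LI².
U = ½(0.239 H)(8.55 A)² = 8.736 J.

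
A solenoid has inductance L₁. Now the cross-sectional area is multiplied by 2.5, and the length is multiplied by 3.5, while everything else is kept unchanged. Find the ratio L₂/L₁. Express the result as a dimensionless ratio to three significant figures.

L₂/L₁ = 0.714

For a solenoid, L ∝ μᵣN²A/ℓ.
L₂/L₁ = (2.5) × (3.5)^-1 = 0.714.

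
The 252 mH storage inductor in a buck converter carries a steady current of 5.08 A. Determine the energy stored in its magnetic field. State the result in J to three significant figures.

Stored magnetic energy: U = ½LI².
U = ½(0.252 H)(5.08 A)² = 3.252 J.

U ≈ 3.25 J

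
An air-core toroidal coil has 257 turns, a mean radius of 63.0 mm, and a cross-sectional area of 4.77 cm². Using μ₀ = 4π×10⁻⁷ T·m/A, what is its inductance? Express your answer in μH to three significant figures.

For a thin toroid, L = μ₀N²A/(2πR).
L = (4π×10⁻⁷)(257)²(4.770×10^-4) / (2π×6.300×10^-2 m) = 1.000×10^-4 H.

L ≈ 100 μH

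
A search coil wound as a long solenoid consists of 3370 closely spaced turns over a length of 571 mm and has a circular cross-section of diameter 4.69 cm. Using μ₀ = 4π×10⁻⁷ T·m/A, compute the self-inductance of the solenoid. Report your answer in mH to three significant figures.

A = π(d/2)² = π(2.345×10^-2 m)² = 1.728×10^-3 m².
For a long solenoid, L = μ₀N²A/ℓ.
L = (4π×10⁻⁷)(3370)²(1.728×10^-3)/(0.571 m) = 4.318×10^-2 H.

L ≈ 43.2 mH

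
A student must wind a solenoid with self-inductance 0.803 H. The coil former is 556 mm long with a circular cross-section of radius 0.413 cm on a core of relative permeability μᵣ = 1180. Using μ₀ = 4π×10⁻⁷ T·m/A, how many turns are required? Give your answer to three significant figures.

N ≈ 2370 turns

A = πr² = π(4.130×10^-3 m)² = 5.359×10^-5 m².
From L = μ₀μᵣN²A/ℓ, N = √(Lℓ / (μ₀μᵣA)).
N = √[(0.803)(0.556) / ((4π×10⁻⁷)(1180)×5.359×10^-5)] = √(5.619×10^6) ≈ 2370.4.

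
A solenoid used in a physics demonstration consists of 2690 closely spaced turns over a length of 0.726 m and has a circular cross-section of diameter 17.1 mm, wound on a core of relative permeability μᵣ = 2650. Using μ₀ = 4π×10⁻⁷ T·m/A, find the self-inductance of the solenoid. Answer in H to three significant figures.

L ≈ 7.62 H

A = π(d/2)² = π(8.550×10^-3 m)² = 2.297×10^-4 m².
For a long solenoid, L = μ₀μᵣN²A/ℓ.
L = (4π×10⁻⁷)(2650)(2690)²(2.297×10^-4)/(0.726 m) = 7.623 H.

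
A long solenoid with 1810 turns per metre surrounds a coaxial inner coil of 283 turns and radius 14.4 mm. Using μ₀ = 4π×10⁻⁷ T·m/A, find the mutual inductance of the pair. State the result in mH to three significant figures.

M ≈ 0.419 mH

The outer solenoid produces a uniform field B₁ = μ₀n₁I₁ across the inner coil,
so the flux linkage is N₂Φ = N₂B₁A₂ = μ₀n₁N₂A₂·I₁, giving M = μ₀n₁N₂A₂.
A₂ = πr² = π(1.440×10^-2 m)² = 6.514×10^-4 m².
M = (4π×10⁻⁷)(1810)(283)(6.514×10^-4) = 4.193×10^-4 H.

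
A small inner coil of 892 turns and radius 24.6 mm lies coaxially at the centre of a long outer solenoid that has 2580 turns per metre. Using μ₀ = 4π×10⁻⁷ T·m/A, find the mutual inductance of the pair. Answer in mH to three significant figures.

M ≈ 5.50 mH

The outer solenoid produces a uniform field B₁ = μ₀n₁I₁ across the inner coil,
so the flux linkage is N₂Φ = N₂B₁A₂ = μ₀n₁N₂A₂·I₁, giving M = μ₀n₁N₂A₂.
A₂ = πr² = π(2.460×10^-2 m)² = 1.901×10^-3 m².
M = (4π×10⁻⁷)(2580)(892)(1.901×10^-3) = 5.498×10^-3 H.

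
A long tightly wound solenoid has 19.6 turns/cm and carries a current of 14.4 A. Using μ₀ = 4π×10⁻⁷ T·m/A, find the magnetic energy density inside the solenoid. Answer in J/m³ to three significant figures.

B = μ₀nI = (4π×10⁻⁷)(1.960×10^3)(14.4) = 3.547×10^-2 T.
u = B²/(2μ₀) = (3.547×10^-2)²/(2×4π×10⁻⁷) = 500.5 J/m³.

u ≈ 501 J/m³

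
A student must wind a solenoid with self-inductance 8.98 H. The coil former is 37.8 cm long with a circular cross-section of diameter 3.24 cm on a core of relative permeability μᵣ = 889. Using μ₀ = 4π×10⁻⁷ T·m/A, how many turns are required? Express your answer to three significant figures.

A = π(d/2)² = π(1.620×10^-2 m)² = 8.2448×10^-4 m².
From L = μ₀μᵣN²A/ℓ, N = √(Lℓ / (μ₀μᵣA)).
N = √[(8.98)(0.378) / ((4π×10⁻⁷)(889)×8.2448×10^-4)] = √(3.685×10^6) ≈ 1919.7.

N ≈ 1920 turns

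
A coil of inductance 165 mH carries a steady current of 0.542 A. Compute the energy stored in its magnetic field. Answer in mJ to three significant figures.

Stored magnetic energy: U = ½LI².
U = ½(0.165 H)(0.542 A)² = 2.424×10^-2 J.

U ≈ 24.2 mJ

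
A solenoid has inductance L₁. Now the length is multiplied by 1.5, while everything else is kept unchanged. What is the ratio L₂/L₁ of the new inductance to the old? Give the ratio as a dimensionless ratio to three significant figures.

L₂/L₁ = 0.667

For a solenoid, L ∝ μᵣN²A/ℓ.
L₂/L₁ = (1.5)^-1 = 0.667.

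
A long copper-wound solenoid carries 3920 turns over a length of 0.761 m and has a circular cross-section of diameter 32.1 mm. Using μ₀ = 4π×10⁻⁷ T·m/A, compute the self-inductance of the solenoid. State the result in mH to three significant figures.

A = π(d/2)² = π(1.605×10^-2 m)² = 8.093×10^-4 m².
For a long solenoid, L = μ₀N²A/ℓ.
L = (4π×10⁻⁷)(3920)²(8.093×10^-4)/(0.761 m) = 2.054×10^-2 H.

L ≈ 20.5 mH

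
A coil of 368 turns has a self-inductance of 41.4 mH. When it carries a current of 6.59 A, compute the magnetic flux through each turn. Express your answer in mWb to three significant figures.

Φ_B ≈ 0.741 mWb

From L = NΦ_B/I, the flux per turn is Φ_B = LI/N.
Φ_B = (4.140×10^-2 H)(6.59 A)/368 = 7.414×10^-4 Wb.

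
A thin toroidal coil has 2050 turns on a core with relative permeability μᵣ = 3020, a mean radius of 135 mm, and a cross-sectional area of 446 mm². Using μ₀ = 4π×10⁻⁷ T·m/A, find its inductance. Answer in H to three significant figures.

For a thin toroid, L = μ₀μᵣN²A/(2πR).
L = (4π×10⁻⁷)(3020)(2050)²(4.460×10^-4) / (2π×0.135 m) = 8.386 H.

L ≈ 8.39 H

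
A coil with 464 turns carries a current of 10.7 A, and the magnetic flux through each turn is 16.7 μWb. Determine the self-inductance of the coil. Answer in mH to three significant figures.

L ≈ 0.724 mH

Self-inductance is defined by L = NΦ_B/I (flux linkage over current).
L = (464)(1.670×10^-5 Wb)/(10.7 A) = 7.242×10^-4 H.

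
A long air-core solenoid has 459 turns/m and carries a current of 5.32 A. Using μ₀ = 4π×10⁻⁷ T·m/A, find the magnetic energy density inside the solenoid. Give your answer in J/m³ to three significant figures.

B = μ₀nI = (4π×10⁻⁷)(459)(5.32) = 3.069×10^-3 T.
u = B²/(2μ₀) = (3.069×10^-3)²/(2×4π×10⁻⁷) = 3.747 J/m³.

u ≈ 3.75 J/m³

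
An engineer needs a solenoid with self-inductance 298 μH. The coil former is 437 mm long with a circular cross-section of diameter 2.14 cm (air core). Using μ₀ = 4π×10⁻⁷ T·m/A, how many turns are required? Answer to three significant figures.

N ≈ 537 turns

A = π(d/2)² = π(1.070×10^-2 m)² = 3.597×10^-4 m².
From L = μ₀N²A/ℓ, N = √(Lℓ / (μ₀A)).
N = √[(2.980×10^-4)(0.437) / ((4π×10⁻⁷)×3.597×10^-4)] = √(2.881×10^5) ≈ 536.8.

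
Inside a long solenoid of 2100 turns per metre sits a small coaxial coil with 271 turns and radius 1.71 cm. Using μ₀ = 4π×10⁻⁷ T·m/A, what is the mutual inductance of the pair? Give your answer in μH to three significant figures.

M ≈ 657 μH

The outer solenoid produces a uniform field B₁ = μ₀n₁I₁ across the inner coil,
so the flux linkage is N₂Φ = N₂B₁A₂ = μ₀n₁N₂A₂·I₁, giving M = μ₀n₁N₂A₂.
A₂ = πr² = π(1.710×10^-2 m)² = 9.186×10^-4 m².
M = (4π×10⁻⁷)(2100)(271)(9.186×10^-4) = 6.570×10^-4 H.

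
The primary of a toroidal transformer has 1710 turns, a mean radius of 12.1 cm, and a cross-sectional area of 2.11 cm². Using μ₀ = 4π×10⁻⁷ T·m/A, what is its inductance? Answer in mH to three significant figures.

L ≈ 1.02 mH

For a thin toroid, L = μ₀N²A/(2πR).
L = (4π×10⁻⁷)(1710)²(2.110×10^-4) / (2π×0.121 m) = 1.020×10^-3 H.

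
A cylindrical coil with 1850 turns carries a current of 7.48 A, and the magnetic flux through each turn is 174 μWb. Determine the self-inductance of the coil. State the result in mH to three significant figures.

L ≈ 43.0 mH

Self-inductance is defined by L = NΦ_B/I (flux linkage over current).
L = (1850)(1.740×10^-4 Wb)/(7.48 A) = 4.303×10^-2 H.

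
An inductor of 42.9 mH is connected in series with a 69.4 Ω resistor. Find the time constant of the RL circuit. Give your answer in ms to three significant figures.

τ = L/R = (4.290×10^-2 H)/(69.4 Ω) = 6.182×10^-4 s.

τ ≈ 0.618 ms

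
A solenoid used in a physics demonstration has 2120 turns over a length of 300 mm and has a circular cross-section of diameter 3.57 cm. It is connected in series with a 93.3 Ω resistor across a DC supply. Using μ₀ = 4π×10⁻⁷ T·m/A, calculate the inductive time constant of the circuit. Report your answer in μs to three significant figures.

A = π(d/2)² = π(1.785×10^-2 m)² = 1.001×10^-3 m².
L = μ₀N²A/ℓ = (4π×10⁻⁷)(2120)²(1.001×10^-3)/(0.3) = 1.884×10^-2 H.
τ = L/R = (1.884×10^-2)/(93.3) = 2.020×10^-4 s.

τ ≈ 202 μs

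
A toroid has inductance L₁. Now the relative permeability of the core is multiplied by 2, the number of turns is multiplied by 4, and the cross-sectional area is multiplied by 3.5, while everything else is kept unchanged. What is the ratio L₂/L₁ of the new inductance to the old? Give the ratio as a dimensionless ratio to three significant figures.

L₂/L₁ = 112

For a toroid, L ∝ μᵣN²A/R.
L₂/L₁ = (2) × (4)^2 × (3.5) = 112.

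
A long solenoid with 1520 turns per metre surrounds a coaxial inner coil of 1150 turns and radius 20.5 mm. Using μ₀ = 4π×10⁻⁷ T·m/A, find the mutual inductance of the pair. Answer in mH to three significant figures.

The outer solenoid produces a uniform field B₁ = μ₀n₁I₁ across the inner coil,
so the flux linkage is N₂Φ = N₂B₁A₂ = μ₀n₁N₂A₂·I₁, giving M = μ₀n₁N₂A₂.
A₂ = πr² = π(2.050×10^-2 m)² = 1.320×10^-3 m².
M = (4π×10⁻⁷)(1520)(1150)(1.320×10^-3) = 2.900×10^-3 H.

M ≈ 2.90 mH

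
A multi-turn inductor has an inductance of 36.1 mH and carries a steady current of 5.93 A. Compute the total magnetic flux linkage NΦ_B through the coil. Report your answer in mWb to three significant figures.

From L = NΦ_B/I, the flux linkage is NΦ_B = LI.
NΦ_B = (3.610×10^-2 H)(5.93 A) = 0.2141 Wb.

NΦ_B ≈ 214 mWb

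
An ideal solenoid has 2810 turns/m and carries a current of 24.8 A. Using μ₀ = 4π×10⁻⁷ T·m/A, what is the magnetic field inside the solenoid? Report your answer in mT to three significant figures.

Inside a long solenoid, B = μ₀nI.
B = (4π×10⁻⁷)(2.810×10^3 m⁻¹)(24.8 A) = 8.757×10^-2 T.

B ≈ 87.6 mT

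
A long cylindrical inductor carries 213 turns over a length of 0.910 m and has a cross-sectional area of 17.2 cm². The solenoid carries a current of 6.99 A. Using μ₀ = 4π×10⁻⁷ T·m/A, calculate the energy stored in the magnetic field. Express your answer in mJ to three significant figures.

U ≈ 2.63 mJ

A = 17.2 cm² = 1.720×10^-3 m².
L = μ₀N²A/ℓ = (4π×10⁻⁷)(213)²(1.720×10^-3)/(0.91) = 1.078×10^-4 H.
U = ½LI² = ½(1.078×10^-4)(6.99)² = 2.633×10^-3 J.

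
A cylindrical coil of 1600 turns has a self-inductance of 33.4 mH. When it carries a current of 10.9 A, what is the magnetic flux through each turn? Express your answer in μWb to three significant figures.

From L = NΦ_B/I, the flux per turn is Φ_B = LI/N.
Φ_B = (3.340×10^-2 H)(10.9 A)/1600 = 2.275×10^-4 Wb.

Φ_B ≈ 228 μWb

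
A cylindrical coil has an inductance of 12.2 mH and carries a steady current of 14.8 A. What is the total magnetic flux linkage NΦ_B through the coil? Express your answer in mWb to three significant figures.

NΦ_B ≈ 181 mWb

From L = NΦ_B/I, the flux linkage is NΦ_B = LI.
NΦ_B = (1.220×10^-2 H)(14.8 A) = 0.1806 Wb.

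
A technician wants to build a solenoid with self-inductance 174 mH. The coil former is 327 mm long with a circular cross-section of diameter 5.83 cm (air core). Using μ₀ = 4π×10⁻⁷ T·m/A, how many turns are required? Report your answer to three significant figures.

A = π(d/2)² = π(2.915×10^-2 m)² = 2.669×10^-3 m².
From L = μ₀N²A/ℓ, N = √(Lℓ / (μ₀A)).
N = √[(0.174)(0.327) / ((4π×10⁻⁷)×2.669×10^-3)] = √(1.696×10^7) ≈ 4118.4.

N ≈ 4120 turns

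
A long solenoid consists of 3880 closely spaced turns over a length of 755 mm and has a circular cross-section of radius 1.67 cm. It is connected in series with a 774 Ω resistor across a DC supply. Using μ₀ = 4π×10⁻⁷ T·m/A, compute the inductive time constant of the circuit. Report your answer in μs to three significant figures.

τ ≈ 28.4 μs

A = πr² = π(1.670×10^-2 m)² = 8.762×10^-4 m².
L = μ₀N²A/ℓ = (4π×10⁻⁷)(3880)²(8.762×10^-4)/(0.755) = 2.195×10^-2 H.
τ = L/R = (2.195×10^-2)/(774) = 2.836×10^-5 s.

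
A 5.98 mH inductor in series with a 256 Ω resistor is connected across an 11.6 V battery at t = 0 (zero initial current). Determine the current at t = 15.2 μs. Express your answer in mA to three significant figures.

τ = L/R = 5.980×10^-3/256 = 2.336×10^-5 s; final current I_∞ = ε/R = 11.6/256 = 4.531×10^-2 A.
I(t) = I_∞(1 − e^(−t/τ)) with t/τ = 0.651.
I = (4.531×10^-2)(1 − e^(−0.651)) = 2.167×10^-2 A.

I ≈ 21.7 mA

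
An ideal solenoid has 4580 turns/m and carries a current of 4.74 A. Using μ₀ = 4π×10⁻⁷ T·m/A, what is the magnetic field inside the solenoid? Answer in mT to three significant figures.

Inside a long solenoid, B = μ₀nI.
B = (4π×10⁻⁷)(4.580×10^3 m⁻¹)(4.74 A) = 2.728×10^-2 T.

B ≈ 27.3 mT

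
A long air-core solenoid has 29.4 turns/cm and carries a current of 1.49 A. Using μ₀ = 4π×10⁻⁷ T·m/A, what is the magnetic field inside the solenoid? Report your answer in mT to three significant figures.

Inside a long solenoid, B = μ₀nI.
B = (4π×10⁻⁷)(2.940×10^3 m⁻¹)(1.49 A) = 5.5048×10^-3 T.

B ≈ 5.50 mT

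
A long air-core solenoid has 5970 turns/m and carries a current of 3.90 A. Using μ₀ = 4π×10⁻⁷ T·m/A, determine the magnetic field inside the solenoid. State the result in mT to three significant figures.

B ≈ 29.3 mT

Inside a long solenoid, B = μ₀nI.
B = (4π×10⁻⁷)(5.970×10^3 m⁻¹)(3.90 A) = 2.926×10^-2 T.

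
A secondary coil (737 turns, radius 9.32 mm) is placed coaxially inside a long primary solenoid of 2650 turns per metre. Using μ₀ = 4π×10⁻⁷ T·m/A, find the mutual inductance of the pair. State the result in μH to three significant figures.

The outer solenoid produces a uniform field B₁ = μ₀n₁I₁ across the inner coil,
so the flux linkage is N₂Φ = N₂B₁A₂ = μ₀n₁N₂A₂·I₁, giving M = μ₀n₁N₂A₂.
A₂ = πr² = π(9.320×10^-3 m)² = 2.729×10^-4 m².
M = (4π×10⁻⁷)(2650)(737)(2.729×10^-4) = 6.697×10^-4 H.

M ≈ 670 μH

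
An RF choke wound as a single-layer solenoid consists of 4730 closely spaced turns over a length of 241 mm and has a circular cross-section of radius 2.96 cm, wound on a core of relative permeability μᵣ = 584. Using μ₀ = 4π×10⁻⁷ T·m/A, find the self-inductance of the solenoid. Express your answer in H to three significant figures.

L ≈ 188 H

A = πr² = π(2.960×10^-2 m)² = 2.753×10^-3 m².
For a long solenoid, L = μ₀μᵣN²A/ℓ.
L = (4π×10⁻⁷)(584)(4730)²(2.753×10^-3)/(0.241 m) = 187.5 H.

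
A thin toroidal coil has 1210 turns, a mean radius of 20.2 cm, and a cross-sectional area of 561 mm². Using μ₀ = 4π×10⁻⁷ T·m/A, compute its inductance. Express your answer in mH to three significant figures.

For a thin toroid, L = μ₀N²A/(2πR).
L = (4π×10⁻⁷)(1210)²(5.610×10^-4) / (2π×0.202 m) = 8.132×10^-4 H.

L ≈ 0.813 mH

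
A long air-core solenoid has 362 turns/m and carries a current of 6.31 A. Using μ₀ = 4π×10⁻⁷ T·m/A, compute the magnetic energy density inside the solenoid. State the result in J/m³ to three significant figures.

u ≈ 3.28 J/m³

B = μ₀nI = (4π×10⁻⁷)(362)(6.31) = 2.870×10^-3 T.
u = B²/(2μ₀) = (2.870×10^-3)²/(2×4π×10⁻⁷) = 3.278 J/m³.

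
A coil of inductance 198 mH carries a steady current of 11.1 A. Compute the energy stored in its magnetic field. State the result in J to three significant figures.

U ≈ 12.2 J

Stored magnetic energy: U = ½LI².
U = ½(0.198 H)(11.1 A)² = 12.2 J.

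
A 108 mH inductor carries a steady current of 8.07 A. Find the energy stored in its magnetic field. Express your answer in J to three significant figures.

U ≈ 3.52 J

Stored magnetic energy: U = ½LI².
U = ½(0.108 H)(8.07 A)² = 3.517 J.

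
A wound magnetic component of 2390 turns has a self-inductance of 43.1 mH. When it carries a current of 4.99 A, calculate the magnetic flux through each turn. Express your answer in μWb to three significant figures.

Φ_B ≈ 90.0 μWb

From L = NΦ_B/I, the flux per turn is Φ_B = LI/N.
Φ_B = (4.310×10^-2 H)(4.99 A)/2390 = 8.999×10^-5 Wb.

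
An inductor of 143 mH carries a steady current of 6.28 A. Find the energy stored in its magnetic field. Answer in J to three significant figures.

U ≈ 2.82 J

Stored magnetic energy: U = ½LI².
U = ½(0.143 H)(6.28 A)² = 2.82 J.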